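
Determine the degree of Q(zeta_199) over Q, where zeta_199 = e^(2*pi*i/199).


The degree equals Euler's totient phi(199).
199 = 199
phi(199) = 198

198


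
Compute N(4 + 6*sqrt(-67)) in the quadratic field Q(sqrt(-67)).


N(a + b*sqrt(d)) = a^2 - d*b^2
= (4)^2 - (-67)*(6)^2
= 16 + 2412
= 2428

2428


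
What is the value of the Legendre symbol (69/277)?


p = 277 is prime, so compute (69/277) with the reciprocity algorithm (Jacobi-symbol steps: pull out 2s via (2/n), flip via reciprocity, reduce):
  reciprocity: (69/277) -> +(277/69)
  reduce: (1/69)
  (1/69) = 1
Product of signs = 1
(69/277) = 1

1


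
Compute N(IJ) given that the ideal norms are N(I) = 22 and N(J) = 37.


N(IJ) = N(I) * N(J)
= 22 * 37
= 814

814


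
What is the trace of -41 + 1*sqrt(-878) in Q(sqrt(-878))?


Tr(a + b*sqrt(d)) = (a + b*sqrt(d)) + (a - b*sqrt(d)) = 2a
= 2 * (-41)
= -82

-82


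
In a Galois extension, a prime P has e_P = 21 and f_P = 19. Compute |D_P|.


|D_P| = e * f
= 21 * 19
= 399

399


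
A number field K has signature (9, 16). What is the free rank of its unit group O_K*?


By Dirichlet's unit theorem:
rank = r1 + r2 - 1
= 9 + 16 - 1
= 24

24


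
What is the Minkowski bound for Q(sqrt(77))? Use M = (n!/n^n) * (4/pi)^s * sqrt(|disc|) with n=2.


d = 77, d mod 4 = 1, so disc(K) = d = 77; |disc(K)| = 77
Real quadratic field, so n = 2, s = r2 = 0, r1 = 2
M = (n!/n^n) * (4/pi)^s * sqrt(|disc(K)|) = (2!/2^2) * (4/pi)^0 * sqrt(77)
= 0.5 * 1.000000 * 8.774964
= 4.3875

4.3875


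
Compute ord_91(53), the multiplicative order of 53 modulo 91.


We want ord_91(53), the smallest k >= 1 with 53^k = 1 mod 91.
n = 91 = 7 * 13, phi(91) = 72; the order divides phi(n).
Divisors of 72: 1, 2, 3, 4, 6, 8, 9, 12, 18, 24, 36, 72
Repeated squaring mod 91: 53^1 = 53, 53^2 = 79, 53^4 = 53, 53^8 = 79, 53^16 = 53, 53^32 = 79, 53^64 = 53
Test divisors in increasing order:
  k=1: 53^1 = 53 mod 91
  k=2: 53^2 = 79 mod 91
  k=3: 53^3 = 79 * 53 = 1 mod 91  <- first divisor giving 1
Order = 3

3


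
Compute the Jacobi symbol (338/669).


Compute (338/669) via quadratic reciprocity:
  pull out 2: (2/669) = -1  (since 669 mod 8 = 5)
  reciprocity: (169/669) -> +(669/169)
  reduce: (162/169)
  pull out 2: (2/169) = +1  (since 169 mod 8 = 1)
  reciprocity: (81/169) -> +(169/81)
  reduce: (7/81)
  reciprocity: (7/81) -> +(81/7)
  reduce: (4/7)
  pull out 2: (2/7) = +1  (since 7 mod 8 = 7)
  pull out 2: (2/7) = +1  (since 7 mod 8 = 7)
  (1/7) = 1
Product of signs = -1

-1


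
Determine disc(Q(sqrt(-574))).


For K = Q(sqrt(d)) with d squarefree: disc(K) = d if d = 1 mod 4, and disc(K) = 4d if d = 2 or 3 mod 4.
Here d = -574, and d mod 4 = 2.
d = 2 mod 4, not 1 (O_K = Z[sqrt(d)]), so disc(K) = 4d = 4 * (-574) = -2296

-2296


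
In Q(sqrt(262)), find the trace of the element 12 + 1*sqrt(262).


Tr(a + b*sqrt(d)) = (a + b*sqrt(d)) + (a - b*sqrt(d)) = 2a
= 2 * (12)
= 24

24


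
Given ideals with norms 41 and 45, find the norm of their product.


N(IJ) = N(I) * N(J)
= 41 * 45
= 1845

1845


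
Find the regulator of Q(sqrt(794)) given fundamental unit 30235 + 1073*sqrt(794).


epsilon = 30235 + 1073*sqrt(794)
= 60470.0000
R = ln(60470.0000)
= 11.0099

11.0099


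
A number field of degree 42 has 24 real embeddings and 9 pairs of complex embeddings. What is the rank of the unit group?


By Dirichlet's unit theorem:
rank = r1 + r2 - 1
= 24 + 9 - 1
= 32

32


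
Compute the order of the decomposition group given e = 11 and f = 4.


|D_P| = e * f
= 11 * 4
= 44

44


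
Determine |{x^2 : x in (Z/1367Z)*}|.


For prime p, the number of non-zero quadratic residues is (p-1)/2.
= (1367-1)/2
= 683

683


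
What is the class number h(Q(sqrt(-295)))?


K = Q(sqrt(-295)). d mod 4 = 1, so D = disc(K) = d = -295
h(K) equals the number of primitive reduced positive-definite forms (a, b, c) = a*x^2 + b*x*y + c*y^2 with b^2 - 4ac = D,
where reduced means |b| <= a <= c, with b >= 0 whenever |b| = a or a = c, and primitive means gcd(a, b, c) = 1.
Reduced forces 3a^2 <= |D| = 295, so 1 <= a <= 9; b must have the parity of D, and c = (b^2 - D)/(4a) must be an integer >= a.
Enumerate a = 1..9, b in [-a, a]:
  a=1: (1, 1, 74)  [1]
  a=2: (2, -1, 37), (2, 1, 37)  [2]
  a=3: none
  a=4: (4, -3, 19), (4, 3, 19)  [2]
  a=5: (5, 5, 16)  [1]
  a=6..7: none
  a=8: (8, -5, 10), (8, 5, 10)  [2]
  a=9: none
Total reduced forms: 1 + 2 + 2 + 1 + 2 = 8
h = 8

8


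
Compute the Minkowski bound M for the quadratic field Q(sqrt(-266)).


d = -266, d mod 4 = 2, so disc(K) = 4d = -1064; |disc(K)| = 1064
Imaginary quadratic field, so n = 2, s = r2 = 1, r1 = 0
M = (n!/n^n) * (4/pi)^s * sqrt(|disc(K)|) = (2!/2^2) * (4/pi)^1 * sqrt(1064)
= 0.5 * 1.273240 * 32.619013
= 20.7659

20.7659


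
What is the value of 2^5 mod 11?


p = 11 is prime and the exponent is (p-1)/2 = 5, so by Euler's criterion 2^5 = (2/11) = +1 or -1 mod 11.
Compute by square-and-multiply:
  5 = 4 + 1 (binary 101)
  Repeated squaring mod 11: 2^1 = 2, 2^2 = 4, 2^4 = 5
  2^5 = 2^4 * 2^1 = 5 * 2 mod 11
    5 * 2 = 10 = 10 mod 11
  2^5 = 10 mod 11
Result 10 = p - 1 = -1 mod 11: 2 is a quadratic non-residue mod 11. As a residue in [0, p-1] the value is 10.
2^5 mod 11 = 10

10


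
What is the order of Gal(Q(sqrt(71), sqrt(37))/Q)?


The 2 square roots of distinct primes are multiplicatively independent over Q,
so [K:Q] = 2^2 and Gal(K/Q) is isomorphic to (Z/2Z)^2.
|Gal| = 2^2 = 4

4


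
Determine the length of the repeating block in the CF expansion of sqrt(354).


Run the CF algorithm for sqrt(354).
a_0 = floor(sqrt(354)) = 18; set m_0=0, q_0=1.
Recurrence: m' = q*a - m,  q' = (d - m'^2)/q,  a' = floor((a_0 + m')/q').
  step 1: m=18, q=30, a=1
  step 2: m=12, q=7, a=4
  step 3: m=16, q=14, a=2
  step 4: m=12, q=15, a=2
  step 5: m=18, q=2, a=18
  step 6: m=18, q=15, a=2
  step 7: m=12, q=14, a=2
  step 8: m=16, q=7, a=4
  step 9: m=12, q=30, a=1
  step 10: m=18, q=1, a=36
a_10 = 2*a_0 = 36, so the period closes here.
sqrt(354) = [18; 1, 4, 2, 2, 18, 2, 2, 4, 1, 36]
Period length = 10

10


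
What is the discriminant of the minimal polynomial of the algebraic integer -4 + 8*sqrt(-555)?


The element -4 + 8*sqrt(-555) has minimal polynomial:
x^2 + 8*x + 35536
Discriminant = (8)^2 - 4*(35536)
= 64 - 142144
= -142080

-142080


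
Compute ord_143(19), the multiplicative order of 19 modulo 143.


We want ord_143(19), the smallest k >= 1 with 19^k = 1 mod 143.
n = 143 = 11 * 13, phi(143) = 120; the order divides phi(n).
Divisors of 120: 1, 2, 3, 4, 5, 6, 8, 10, 12, 15, 20, 24, 30, 40, 60, 120
Repeated squaring mod 143: 19^1 = 19, 19^2 = 75, 19^4 = 48, 19^8 = 16, 19^16 = 113, 19^32 = 42, 19^64 = 48
Test divisors in increasing order:
  k=1: 19^1 = 19 mod 143
  k=2: 19^2 = 75 mod 143
  k=3: 19^3 = 75 * 19 = 138 mod 143
  k=4: 19^4 = 48 mod 143
  k=5: 19^5 = 48 * 19 = 54 mod 143
  k=6: 19^6 = 48 * 75 = 25 mod 143
  k=8: 19^8 = 16 mod 143
  k=10: 19^10 = 16 * 75 = 56 mod 143
  k=12: 19^12 = 16 * 48 = 53 mod 143
  k=15: 19^15 = 16 * 48 * 75 * 19 = 21 mod 143
  k=20: 19^20 = 113 * 48 = 133 mod 143
  k=24: 19^24 = 113 * 16 = 92 mod 143
  k=30: 19^30 = 113 * 16 * 48 * 75 = 12 mod 143
  k=40: 19^40 = 42 * 16 = 100 mod 143
  k=60: 19^60 = 42 * 113 * 16 * 48 = 1 mod 143  <- first divisor giving 1
Order = 60

60


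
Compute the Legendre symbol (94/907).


p = 907 is prime, so compute (94/907) with the reciprocity algorithm (Jacobi-symbol steps: pull out 2s via (2/n), flip via reciprocity, reduce):
  pull out 2: (2/907) = -1  (since 907 mod 8 = 3)
  reciprocity: (47/907) -> -(907/47)
  reduce: (14/47)
  pull out 2: (2/47) = +1  (since 47 mod 8 = 7)
  reciprocity: (7/47) -> -(47/7)
  reduce: (5/7)
  reciprocity: (5/7) -> +(7/5)
  reduce: (2/5)
  pull out 2: (2/5) = -1  (since 5 mod 8 = 5)
  (1/5) = 1
Product of signs = 1
(94/907) = 1

1


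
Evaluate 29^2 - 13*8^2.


x^2 - d*y^2
= 29^2 - 13*8^2
= 841 - 832
= 9

9


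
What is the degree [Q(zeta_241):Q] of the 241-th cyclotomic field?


The degree equals Euler's totient phi(241).
241 = 241
phi(241) = 240

240


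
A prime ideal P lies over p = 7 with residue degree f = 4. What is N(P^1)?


N(P^a) = p^(a*f)
= 7^(1*4)
= 7^4
= 2401

2401


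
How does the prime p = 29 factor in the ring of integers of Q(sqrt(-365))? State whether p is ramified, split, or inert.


K = Q(sqrt(-365)). Since d mod 4 = 3, disc(K) = -1460.
Check p | disc: -1460 mod 29 = 19.
p does not divide disc. Compute Legendre symbol (d/p):
12^((29-1)/2) mod 29 = -1
(d/p) = -1, so p is inert: (p) stays prime with e=1, f=2, g=1.
Therefore p is inert.

inert


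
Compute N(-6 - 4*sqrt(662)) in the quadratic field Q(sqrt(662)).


N(a + b*sqrt(d)) = a^2 - d*b^2
= (-6)^2 - (662)*(-4)^2
= 36 - 10592
= -10556

-10556


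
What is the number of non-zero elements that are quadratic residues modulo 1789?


For prime p, the number of non-zero quadratic residues is (p-1)/2.
= (1789-1)/2
= 894

894


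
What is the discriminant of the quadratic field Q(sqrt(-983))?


For K = Q(sqrt(d)) with d squarefree: disc(K) = d if d = 1 mod 4, and disc(K) = 4d if d = 2 or 3 mod 4.
Here d = -983, and d mod 4 = 1.
d = 1 mod 4 (O_K = Z[(1+sqrt(d))/2]), so disc(K) = d = -983

-983


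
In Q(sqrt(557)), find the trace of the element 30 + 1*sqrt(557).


Tr(a + b*sqrt(d)) = (a + b*sqrt(d)) + (a - b*sqrt(d)) = 2a
= 2 * (30)
= 60

60


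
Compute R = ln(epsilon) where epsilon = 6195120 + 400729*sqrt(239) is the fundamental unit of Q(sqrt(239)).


epsilon = 6195120 + 400729*sqrt(239)
= 1.2390e+07
R = ln(1.2390e+07)
= 16.3324

16.3324


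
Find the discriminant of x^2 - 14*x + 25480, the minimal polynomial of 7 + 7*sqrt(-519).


The element 7 + 7*sqrt(-519) has minimal polynomial:
x^2 - 14*x + 25480
Discriminant = (-14)^2 - 4*(25480)
= 196 - 101920
= -101724

-101724


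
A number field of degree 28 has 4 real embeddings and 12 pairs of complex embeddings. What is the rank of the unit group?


By Dirichlet's unit theorem:
rank = r1 + r2 - 1
= 4 + 12 - 1
= 15

15


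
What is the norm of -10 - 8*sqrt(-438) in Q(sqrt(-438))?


N(a + b*sqrt(d)) = a^2 - d*b^2
= (-10)^2 - (-438)*(-8)^2
= 100 + 28032
= 28132

28132


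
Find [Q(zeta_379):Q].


The degree equals Euler's totient phi(379).
379 = 379
phi(379) = 378

378


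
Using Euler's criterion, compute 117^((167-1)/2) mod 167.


p = 167 is prime and the exponent is (p-1)/2 = 83, so by Euler's criterion 117^83 = (117/167) = +1 or -1 mod 167.
Compute by square-and-multiply:
  83 = 64 + 16 + 2 + 1 (binary 1010011)
  Repeated squaring mod 167: 117^1 = 117, 117^2 = 162, 117^4 = 25, 117^8 = 124, 117^16 = 12, 117^32 = 144, 117^64 = 28
  117^83 = 117^64 * 117^16 * 117^2 * 117^1 = 28 * 12 * 162 * 117 mod 167
    28 * 12 = 336 = 2 mod 167
    2 * 162 = 324 = 157 mod 167
    157 * 117 = 18369 = 166 mod 167
  117^83 = 166 mod 167
Result 166 = p - 1 = -1 mod 167: 117 is a quadratic non-residue mod 167. As a residue in [0, p-1] the value is 166.
117^83 mod 167 = 166

166


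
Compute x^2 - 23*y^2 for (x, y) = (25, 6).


x^2 - d*y^2
= 25^2 - 23*6^2
= 625 - 828
= -203

-203


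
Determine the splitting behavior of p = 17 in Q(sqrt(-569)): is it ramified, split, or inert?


K = Q(sqrt(-569)). Since d mod 4 = 3, disc(K) = -2276.
Check p | disc: -2276 mod 17 = 2.
p does not divide disc. Compute Legendre symbol (d/p):
9^((17-1)/2) mod 17 = 1
(d/p) = 1, so p splits: (p) = P*P' with e=1, f=1, g=2.
Therefore p is split.

split


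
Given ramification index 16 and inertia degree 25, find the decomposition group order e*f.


|D_P| = e * f
= 16 * 25
= 400

400


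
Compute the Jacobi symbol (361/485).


Compute (361/485) via quadratic reciprocity:
  reciprocity: (361/485) -> +(485/361)
  reduce: (124/361)
  pull out 2: (2/361) = +1  (since 361 mod 8 = 1)
  pull out 2: (2/361) = +1  (since 361 mod 8 = 1)
  reciprocity: (31/361) -> +(361/31)
  reduce: (20/31)
  pull out 2: (2/31) = +1  (since 31 mod 8 = 7)
  pull out 2: (2/31) = +1  (since 31 mod 8 = 7)
  reciprocity: (5/31) -> +(31/5)
  reduce: (1/5)
  (1/5) = 1
Product of signs = 1

1


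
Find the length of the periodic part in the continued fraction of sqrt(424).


Run the CF algorithm for sqrt(424).
a_0 = floor(sqrt(424)) = 20; set m_0=0, q_0=1.
Recurrence: m' = q*a - m,  q' = (d - m'^2)/q,  a' = floor((a_0 + m')/q').
  step 1: m=20, q=24, a=1
  step 2: m=4, q=17, a=1
  step 3: m=13, q=15, a=2
  step 4: m=17, q=9, a=4
  step 5: m=19, q=7, a=5
  step 6: m=16, q=24, a=1
  step 7: m=8, q=15, a=1
  step 8: m=7, q=25, a=1
  step 9: m=18, q=4, a=9
  step 10: m=18, q=25, a=1
  step 11: m=7, q=15, a=1
  step 12: m=8, q=24, a=1
  step 13: m=16, q=7, a=5
  step 14: m=19, q=9, a=4
  step 15: m=17, q=15, a=2
  step 16: m=13, q=17, a=1
  step 17: m=4, q=24, a=1
  step 18: m=20, q=1, a=40
a_18 = 2*a_0 = 40, so the period closes here.
sqrt(424) = [20; 1, 1, 2, 4, 5, 1, 1, 1, 9, 1, 1, 1, 5, 4, 2, 1, 1, 40]
Period length = 18

18


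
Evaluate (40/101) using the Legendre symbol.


p = 101 is prime, so compute (40/101) with the reciprocity algorithm (Jacobi-symbol steps: pull out 2s via (2/n), flip via reciprocity, reduce):
  pull out 2: (2/101) = -1  (since 101 mod 8 = 5)
  pull out 2: (2/101) = -1  (since 101 mod 8 = 5)
  pull out 2: (2/101) = -1  (since 101 mod 8 = 5)
  reciprocity: (5/101) -> +(101/5)
  reduce: (1/5)
  (1/5) = 1
Product of signs = -1
(40/101) = -1

-1


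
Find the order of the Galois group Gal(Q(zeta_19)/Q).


|Gal(Q(zeta_19)/Q)| = phi(19)
= 18

18


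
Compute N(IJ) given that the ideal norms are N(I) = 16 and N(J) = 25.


N(IJ) = N(I) * N(J)
= 16 * 25
= 400

400


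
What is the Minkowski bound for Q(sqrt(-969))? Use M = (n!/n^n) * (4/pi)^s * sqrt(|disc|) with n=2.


d = -969, d mod 4 = 3, so disc(K) = 4d = -3876; |disc(K)| = 3876
Imaginary quadratic field, so n = 2, s = r2 = 1, r1 = 0
M = (n!/n^n) * (4/pi)^s * sqrt(|disc(K)|) = (2!/2^2) * (4/pi)^1 * sqrt(3876)
= 0.5 * 1.273240 * 62.257530
= 39.6344

39.6344


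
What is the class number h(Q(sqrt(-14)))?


K = Q(sqrt(-14)). d mod 4 = 2, so D = disc(K) = 4d = -56
h(K) equals the number of primitive reduced positive-definite forms (a, b, c) = a*x^2 + b*x*y + c*y^2 with b^2 - 4ac = D,
where reduced means |b| <= a <= c, with b >= 0 whenever |b| = a or a = c, and primitive means gcd(a, b, c) = 1.
Reduced forces 3a^2 <= |D| = 56, so 1 <= a <= 4; b must have the parity of D, and c = (b^2 - D)/(4a) must be an integer >= a.
Enumerate a = 1..4, b in [-a, a]:
  a=1: (1, 0, 14)  [1]
  a=2: (2, 0, 7)  [1]
  a=3: (3, -2, 5), (3, 2, 5)  [2]
  a=4: none
Total reduced forms: 1 + 1 + 2 = 4
h = 4

4


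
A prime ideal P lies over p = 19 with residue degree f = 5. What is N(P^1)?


N(P^a) = p^(a*f)
= 19^(1*5)
= 19^5
= 2476099

2476099


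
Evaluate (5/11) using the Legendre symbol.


p = 11 is prime, so compute (5/11) with the reciprocity algorithm (Jacobi-symbol steps: pull out 2s via (2/n), flip via reciprocity, reduce):
  reciprocity: (5/11) -> +(11/5)
  reduce: (1/5)
  (1/5) = 1
Product of signs = 1
(5/11) = 1

1


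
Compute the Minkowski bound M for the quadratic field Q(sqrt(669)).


d = 669, d mod 4 = 1, so disc(K) = d = 669; |disc(K)| = 669
Real quadratic field, so n = 2, s = r2 = 0, r1 = 2
M = (n!/n^n) * (4/pi)^s * sqrt(|disc(K)|) = (2!/2^2) * (4/pi)^0 * sqrt(669)
= 0.5 * 1.000000 * 25.865034
= 12.9325

12.9325


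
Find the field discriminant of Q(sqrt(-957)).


For K = Q(sqrt(d)) with d squarefree: disc(K) = d if d = 1 mod 4, and disc(K) = 4d if d = 2 or 3 mod 4.
Here d = -957, and d mod 4 = 3.
d = 3 mod 4, not 1 (O_K = Z[sqrt(d)]), so disc(K) = 4d = 4 * (-957) = -3828

-3828


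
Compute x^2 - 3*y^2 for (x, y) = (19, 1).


x^2 - d*y^2
= 19^2 - 3*1^2
= 361 - 3
= 358

358


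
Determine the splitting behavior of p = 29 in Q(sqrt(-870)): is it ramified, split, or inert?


K = Q(sqrt(-870)). Since d mod 4 = 2, disc(K) = -3480.
Check p | disc: -3480 mod 29 = 0.
p divides disc, so p ramifies: (p) = P^2 with e=2, f=1, g=1.
Therefore p is ramified.

ramified


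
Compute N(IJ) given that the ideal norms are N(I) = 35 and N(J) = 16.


N(IJ) = N(I) * N(J)
= 35 * 16
= 560

560


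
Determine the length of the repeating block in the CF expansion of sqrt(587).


Run the CF algorithm for sqrt(587).
a_0 = floor(sqrt(587)) = 24; set m_0=0, q_0=1.
Recurrence: m' = q*a - m,  q' = (d - m'^2)/q,  a' = floor((a_0 + m')/q').
  step 1: m=24, q=11, a=4
  step 2: m=20, q=17, a=2
  step 3: m=14, q=23, a=1
  step 4: m=9, q=22, a=1
  step 5: m=13, q=19, a=1
  step 6: m=6, q=29, a=1
  step 7: m=23, q=2, a=23
  step 8: m=23, q=29, a=1
  step 9: m=6, q=19, a=1
  step 10: m=13, q=22, a=1
  step 11: m=9, q=23, a=1
  step 12: m=14, q=17, a=2
  step 13: m=20, q=11, a=4
  step 14: m=24, q=1, a=48
a_14 = 2*a_0 = 48, so the period closes here.
sqrt(587) = [24; 4, 2, 1, 1, 1, 1, 23, 1, 1, 1, 1, 2, 4, 48]
Period length = 14

14


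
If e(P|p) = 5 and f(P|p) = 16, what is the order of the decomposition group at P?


|D_P| = e * f
= 5 * 16
= 80

80


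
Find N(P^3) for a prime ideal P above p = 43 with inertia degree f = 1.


N(P^a) = p^(a*f)
= 43^(3*1)
= 43^3
= 79507

79507


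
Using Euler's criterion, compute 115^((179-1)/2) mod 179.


p = 179 is prime and the exponent is (p-1)/2 = 89, so by Euler's criterion 115^89 = (115/179) = +1 or -1 mod 179.
Compute by square-and-multiply:
  89 = 64 + 16 + 8 + 1 (binary 1011001)
  Repeated squaring mod 179: 115^1 = 115, 115^2 = 158, 115^4 = 83, 115^8 = 87, 115^16 = 51, 115^32 = 95, 115^64 = 75
  115^89 = 115^64 * 115^16 * 115^8 * 115^1 = 75 * 51 * 87 * 115 mod 179
    75 * 51 = 3825 = 66 mod 179
    66 * 87 = 5742 = 14 mod 179
    14 * 115 = 1610 = 178 mod 179
  115^89 = 178 mod 179
Result 178 = p - 1 = -1 mod 179: 115 is a quadratic non-residue mod 179. As a residue in [0, p-1] the value is 178.
115^89 mod 179 = 178

178


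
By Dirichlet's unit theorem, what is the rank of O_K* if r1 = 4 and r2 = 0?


By Dirichlet's unit theorem:
rank = r1 + r2 - 1
= 4 + 0 - 1
= 3

3


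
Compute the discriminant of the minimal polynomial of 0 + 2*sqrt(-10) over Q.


The element 0 + 2*sqrt(-10) has minimal polynomial:
x^2 + 0*x + 40
Discriminant = (0)^2 - 4*(40)
= 0 - 160
= -160

-160


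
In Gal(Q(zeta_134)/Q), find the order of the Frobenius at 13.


The Frobenius at p in Gal(Q(zeta_n)/Q) = (Z/nZ)* is the class of p, so its order is ord_134(13), the smallest k >= 1 with 13^k = 1 mod 134.
n = 134 = 2 * 67, phi(134) = 66; the order divides phi(n).
Divisors of 66: 1, 2, 3, 6, 11, 22, 33, 66
Repeated squaring mod 134: 13^1 = 13, 13^2 = 35, 13^4 = 19, 13^8 = 93, 13^16 = 73, 13^32 = 103, 13^64 = 23
Test divisors in increasing order:
  k=1: 13^1 = 13 mod 134
  k=2: 13^2 = 35 mod 134
  k=3: 13^3 = 35 * 13 = 53 mod 134
  k=6: 13^6 = 19 * 35 = 129 mod 134
  k=11: 13^11 = 93 * 35 * 13 = 105 mod 134
  k=22: 13^22 = 73 * 19 * 35 = 37 mod 134
  k=33: 13^33 = 103 * 13 = 133 mod 134
  k=66: 13^66 = 23 * 35 = 1 mod 134  <- first divisor giving 1
Order = 66

66


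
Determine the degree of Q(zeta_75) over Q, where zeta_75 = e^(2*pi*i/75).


The degree equals Euler's totient phi(75).
75 = 3 * 5^2
phi(75) = 40

40


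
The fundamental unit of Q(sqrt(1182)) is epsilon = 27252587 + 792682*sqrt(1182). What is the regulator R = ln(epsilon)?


epsilon = 27252587 + 792682*sqrt(1182)
= 5.4505e+07
R = ln(5.4505e+07)
= 17.8138

17.8138


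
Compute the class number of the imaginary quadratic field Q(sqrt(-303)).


K = Q(sqrt(-303)). d mod 4 = 1, so D = disc(K) = d = -303
h(K) equals the number of primitive reduced positive-definite forms (a, b, c) = a*x^2 + b*x*y + c*y^2 with b^2 - 4ac = D,
where reduced means |b| <= a <= c, with b >= 0 whenever |b| = a or a = c, and primitive means gcd(a, b, c) = 1.
Reduced forces 3a^2 <= |D| = 303, so 1 <= a <= 10; b must have the parity of D, and c = (b^2 - D)/(4a) must be an integer >= a.
Enumerate a = 1..10, b in [-a, a]:
  a=1: (1, 1, 76)  [1]
  a=2: (2, -1, 38), (2, 1, 38)  [2]
  a=3: (3, 3, 26)  [1]
  a=4: (4, -1, 19), (4, 1, 19)  [2]
  a=5: none
  a=6: (6, -3, 13), (6, 3, 13)  [2]
  a=7: none
  a=8: (8, -7, 11), (8, 7, 11)  [2]
  a=9..10: none
Total reduced forms: 1 + 2 + 1 + 2 + 2 + 2 = 10
h = 10

10


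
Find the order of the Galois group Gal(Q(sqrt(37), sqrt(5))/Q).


The 2 square roots of distinct primes are multiplicatively independent over Q,
so [K:Q] = 2^2 and Gal(K/Q) is isomorphic to (Z/2Z)^2.
|Gal| = 2^2 = 4

4


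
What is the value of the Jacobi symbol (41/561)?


Compute (41/561) via quadratic reciprocity:
  reciprocity: (41/561) -> +(561/41)
  reduce: (28/41)
  pull out 2: (2/41) = +1  (since 41 mod 8 = 1)
  pull out 2: (2/41) = +1  (since 41 mod 8 = 1)
  reciprocity: (7/41) -> +(41/7)
  reduce: (6/7)
  pull out 2: (2/7) = +1  (since 7 mod 8 = 7)
  reciprocity: (3/7) -> -(7/3)
  reduce: (1/3)
  (1/3) = 1
Product of signs = -1

-1


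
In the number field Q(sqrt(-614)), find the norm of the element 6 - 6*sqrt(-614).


N(a + b*sqrt(d)) = a^2 - d*b^2
= (6)^2 - (-614)*(-6)^2
= 36 + 22104
= 22140

22140


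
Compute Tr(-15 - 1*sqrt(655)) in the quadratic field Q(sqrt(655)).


Tr(a + b*sqrt(d)) = (a + b*sqrt(d)) + (a - b*sqrt(d)) = 2a
= 2 * (-15)
= -30

-30


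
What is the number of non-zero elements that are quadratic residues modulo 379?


For prime p, the number of non-zero quadratic residues is (p-1)/2.
= (379-1)/2
= 189

189


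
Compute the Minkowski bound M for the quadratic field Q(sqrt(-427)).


d = -427, d mod 4 = 1, so disc(K) = d = -427; |disc(K)| = 427
Imaginary quadratic field, so n = 2, s = r2 = 1, r1 = 0
M = (n!/n^n) * (4/pi)^s * sqrt(|disc(K)|) = (2!/2^2) * (4/pi)^1 * sqrt(427)
= 0.5 * 1.273240 * 20.663978
= 13.1551

13.1551


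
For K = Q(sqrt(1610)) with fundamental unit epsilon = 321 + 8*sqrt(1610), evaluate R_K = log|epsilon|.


epsilon = 321 + 8*sqrt(1610)
= 641.9984
R = ln(641.9984)
= 6.4646

6.4646


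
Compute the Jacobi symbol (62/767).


Compute (62/767) via quadratic reciprocity:
  pull out 2: (2/767) = +1  (since 767 mod 8 = 7)
  reciprocity: (31/767) -> -(767/31)
  reduce: (23/31)
  reciprocity: (23/31) -> -(31/23)
  reduce: (8/23)
  pull out 2: (2/23) = +1  (since 23 mod 8 = 7)
  pull out 2: (2/23) = +1  (since 23 mod 8 = 7)
  pull out 2: (2/23) = +1  (since 23 mod 8 = 7)
  (1/23) = 1
Product of signs = 1

1


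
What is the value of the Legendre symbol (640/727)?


p = 727 is prime, so compute (640/727) with the reciprocity algorithm (Jacobi-symbol steps: pull out 2s via (2/n), flip via reciprocity, reduce):
  pull out 2: (2/727) = +1  (since 727 mod 8 = 7)
  pull out 2: (2/727) = +1  (since 727 mod 8 = 7)
  pull out 2: (2/727) = +1  (since 727 mod 8 = 7)
  pull out 2: (2/727) = +1  (since 727 mod 8 = 7)
  pull out 2: (2/727) = +1  (since 727 mod 8 = 7)
  pull out 2: (2/727) = +1  (since 727 mod 8 = 7)
  pull out 2: (2/727) = +1  (since 727 mod 8 = 7)
  reciprocity: (5/727) -> +(727/5)
  reduce: (2/5)
  pull out 2: (2/5) = -1  (since 5 mod 8 = 5)
  (1/5) = 1
Product of signs = -1
(640/727) = -1

-1


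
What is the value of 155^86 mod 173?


p = 173 is prime and the exponent is (p-1)/2 = 86, so by Euler's criterion 155^86 = (155/173) = +1 or -1 mod 173.
Compute by square-and-multiply:
  86 = 64 + 16 + 4 + 2 (binary 1010110)
  Repeated squaring mod 173: 155^1 = 155, 155^2 = 151, 155^4 = 138, 155^8 = 14, 155^16 = 23, 155^32 = 10, 155^64 = 100
  155^86 = 155^64 * 155^16 * 155^4 * 155^2 = 100 * 23 * 138 * 151 mod 173
    100 * 23 = 2300 = 51 mod 173
    51 * 138 = 7038 = 118 mod 173
    118 * 151 = 17818 = 172 mod 173
  155^86 = 172 mod 173
Result 172 = p - 1 = -1 mod 173: 155 is a quadratic non-residue mod 173. As a residue in [0, p-1] the value is 172.
155^86 mod 173 = 172

172


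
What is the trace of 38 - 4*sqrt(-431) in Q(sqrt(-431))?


Tr(a + b*sqrt(d)) = (a + b*sqrt(d)) + (a - b*sqrt(d)) = 2a
= 2 * (38)
= 76

76


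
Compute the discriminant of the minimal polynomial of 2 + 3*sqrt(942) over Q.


The element 2 + 3*sqrt(942) has minimal polynomial:
x^2 - 4*x - 8474
Discriminant = (-4)^2 - 4*(-8474)
= 16 + 33896
= 33912

33912


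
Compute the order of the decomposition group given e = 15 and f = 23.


|D_P| = e * f
= 15 * 23
= 345

345


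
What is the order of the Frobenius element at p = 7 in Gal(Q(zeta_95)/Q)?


The Frobenius at p in Gal(Q(zeta_n)/Q) = (Z/nZ)* is the class of p, so its order is ord_95(7), the smallest k >= 1 with 7^k = 1 mod 95.
n = 95 = 5 * 19, phi(95) = 72; the order divides phi(n).
Divisors of 72: 1, 2, 3, 4, 6, 8, 9, 12, 18, 24, 36, 72
Repeated squaring mod 95: 7^1 = 7, 7^2 = 49, 7^4 = 26, 7^8 = 11, 7^16 = 26, 7^32 = 11, 7^64 = 26
Test divisors in increasing order:
  k=1: 7^1 = 7 mod 95
  k=2: 7^2 = 49 mod 95
  k=3: 7^3 = 49 * 7 = 58 mod 95
  k=4: 7^4 = 26 mod 95
  k=6: 7^6 = 26 * 49 = 39 mod 95
  k=8: 7^8 = 11 mod 95
  k=9: 7^9 = 11 * 7 = 77 mod 95
  k=12: 7^12 = 11 * 26 = 1 mod 95  <- first divisor giving 1
Order = 12

12


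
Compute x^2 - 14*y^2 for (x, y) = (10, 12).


x^2 - d*y^2
= 10^2 - 14*12^2
= 100 - 2016
= -1916

-1916


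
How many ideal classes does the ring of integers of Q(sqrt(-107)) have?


K = Q(sqrt(-107)). d mod 4 = 1, so D = disc(K) = d = -107
h(K) equals the number of primitive reduced positive-definite forms (a, b, c) = a*x^2 + b*x*y + c*y^2 with b^2 - 4ac = D,
where reduced means |b| <= a <= c, with b >= 0 whenever |b| = a or a = c, and primitive means gcd(a, b, c) = 1.
Reduced forces 3a^2 <= |D| = 107, so 1 <= a <= 5; b must have the parity of D, and c = (b^2 - D)/(4a) must be an integer >= a.
Enumerate a = 1..5, b in [-a, a]:
  a=1: (1, 1, 27)  [1]
  a=2: none
  a=3: (3, -1, 9), (3, 1, 9)  [2]
  a=4..5: none
Total reduced forms: 1 + 2 = 3
h = 3

3


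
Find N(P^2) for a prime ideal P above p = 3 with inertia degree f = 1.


N(P^a) = p^(a*f)
= 3^(2*1)
= 3^2
= 9

9


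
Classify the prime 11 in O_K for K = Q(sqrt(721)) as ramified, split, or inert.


K = Q(sqrt(721)). Since d mod 4 = 1, disc(K) = 721.
Check p | disc: 721 mod 11 = 6.
p does not divide disc. Compute Legendre symbol (d/p):
6^((11-1)/2) mod 11 = -1
(d/p) = -1, so p is inert: (p) stays prime with e=1, f=2, g=1.
Therefore p is inert.

inert


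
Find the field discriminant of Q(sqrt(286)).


For K = Q(sqrt(d)) with d squarefree: disc(K) = d if d = 1 mod 4, and disc(K) = 4d if d = 2 or 3 mod 4.
Here d = 286, and d mod 4 = 2.
d = 2 mod 4, not 1 (O_K = Z[sqrt(d)]), so disc(K) = 4d = 4 * (286) = 1144

1144


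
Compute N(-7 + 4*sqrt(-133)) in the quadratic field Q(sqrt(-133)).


N(a + b*sqrt(d)) = a^2 - d*b^2
= (-7)^2 - (-133)*(4)^2
= 49 + 2128
= 2177

2177


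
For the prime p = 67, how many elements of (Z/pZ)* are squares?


For prime p, the number of non-zero quadratic residues is (p-1)/2.
= (67-1)/2
= 33

33


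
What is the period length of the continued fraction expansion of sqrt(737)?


Run the CF algorithm for sqrt(737).
a_0 = floor(sqrt(737)) = 27; set m_0=0, q_0=1.
Recurrence: m' = q*a - m,  q' = (d - m'^2)/q,  a' = floor((a_0 + m')/q').
  step 1: m=27, q=8, a=6
  step 2: m=21, q=37, a=1
  step 3: m=16, q=13, a=3
  step 4: m=23, q=16, a=3
  step 5: m=25, q=7, a=7
  step 6: m=24, q=23, a=2
  step 7: m=22, q=11, a=4
  step 8: m=22, q=23, a=2
  step 9: m=24, q=7, a=7
  step 10: m=25, q=16, a=3
  step 11: m=23, q=13, a=3
  step 12: m=16, q=37, a=1
  step 13: m=21, q=8, a=6
  step 14: m=27, q=1, a=54
a_14 = 2*a_0 = 54, so the period closes here.
sqrt(737) = [27; 6, 1, 3, 3, 7, 2, 4, 2, 7, 3, 3, 1, 6, 54]
Period length = 14

14


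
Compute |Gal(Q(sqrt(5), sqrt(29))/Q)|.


The 2 square roots of distinct primes are multiplicatively independent over Q,
so [K:Q] = 2^2 and Gal(K/Q) is isomorphic to (Z/2Z)^2.
|Gal| = 2^2 = 4

4


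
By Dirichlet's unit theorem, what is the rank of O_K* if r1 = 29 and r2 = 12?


By Dirichlet's unit theorem:
rank = r1 + r2 - 1
= 29 + 12 - 1
= 40

40


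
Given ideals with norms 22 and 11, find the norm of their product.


N(IJ) = N(I) * N(J)
= 22 * 11
= 242

242


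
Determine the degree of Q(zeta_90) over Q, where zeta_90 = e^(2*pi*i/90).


The degree equals Euler's totient phi(90).
90 = 2 * 3^2 * 5
phi(90) = 24

24


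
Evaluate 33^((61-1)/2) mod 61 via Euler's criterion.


p = 61 is prime and the exponent is (p-1)/2 = 30, so by Euler's criterion 33^30 = (33/61) = +1 or -1 mod 61.
Compute by square-and-multiply:
  30 = 16 + 8 + 4 + 2 (binary 11110)
  Repeated squaring mod 61: 33^1 = 33, 33^2 = 52, 33^4 = 20, 33^8 = 34, 33^16 = 58
  33^30 = 33^16 * 33^8 * 33^4 * 33^2 = 58 * 34 * 20 * 52 mod 61
    58 * 34 = 1972 = 20 mod 61
    20 * 20 = 400 = 34 mod 61
    34 * 52 = 1768 = 60 mod 61
  33^30 = 60 mod 61
Result 60 = p - 1 = -1 mod 61: 33 is a quadratic non-residue mod 61. As a residue in [0, p-1] the value is 60.
33^30 mod 61 = 60

60


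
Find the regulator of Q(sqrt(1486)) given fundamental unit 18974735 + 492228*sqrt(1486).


epsilon = 18974735 + 492228*sqrt(1486)
= 3.7949e+07
R = ln(3.7949e+07)
= 17.4518

17.4518


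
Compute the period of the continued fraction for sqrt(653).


Run the CF algorithm for sqrt(653).
a_0 = floor(sqrt(653)) = 25; set m_0=0, q_0=1.
Recurrence: m' = q*a - m,  q' = (d - m'^2)/q,  a' = floor((a_0 + m')/q').
  step 1: m=25, q=28, a=1
  step 2: m=3, q=23, a=1
  step 3: m=20, q=11, a=4
  step 4: m=24, q=7, a=7
  step 5: m=25, q=4, a=12
  step 6: m=23, q=31, a=1
  step 7: m=8, q=19, a=1
  step 8: m=11, q=28, a=1
  step 9: m=17, q=13, a=3
  step 10: m=22, q=13, a=3
  step 11: m=17, q=28, a=1
  step 12: m=11, q=19, a=1
  step 13: m=8, q=31, a=1
  step 14: m=23, q=4, a=12
  step 15: m=25, q=7, a=7
  step 16: m=24, q=11, a=4
  step 17: m=20, q=23, a=1
  step 18: m=3, q=28, a=1
  step 19: m=25, q=1, a=50
a_19 = 2*a_0 = 50, so the period closes here.
sqrt(653) = [25; 1, 1, 4, 7, 12, 1, 1, 1, 3, 3, 1, 1, 1, 12, 7, 4, 1, 1, 50]
Period length = 19

19


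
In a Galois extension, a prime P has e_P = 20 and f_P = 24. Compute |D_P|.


|D_P| = e * f
= 20 * 24
= 480

480


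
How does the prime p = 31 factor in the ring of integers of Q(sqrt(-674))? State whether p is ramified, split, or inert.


K = Q(sqrt(-674)). Since d mod 4 = 2, disc(K) = -2696.
Check p | disc: -2696 mod 31 = 1.
p does not divide disc. Compute Legendre symbol (d/p):
8^((31-1)/2) mod 31 = 1
(d/p) = 1, so p splits: (p) = P*P' with e=1, f=1, g=2.
Therefore p is split.

split


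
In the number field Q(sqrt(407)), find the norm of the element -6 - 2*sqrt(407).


N(a + b*sqrt(d)) = a^2 - d*b^2
= (-6)^2 - (407)*(-2)^2
= 36 - 1628
= -1592

-1592


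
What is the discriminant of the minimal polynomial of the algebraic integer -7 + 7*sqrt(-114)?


The element -7 + 7*sqrt(-114) has minimal polynomial:
x^2 + 14*x + 5635
Discriminant = (14)^2 - 4*(5635)
= 196 - 22540
= -22344

-22344


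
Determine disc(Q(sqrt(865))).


For K = Q(sqrt(d)) with d squarefree: disc(K) = d if d = 1 mod 4, and disc(K) = 4d if d = 2 or 3 mod 4.
Here d = 865, and d mod 4 = 1.
d = 1 mod 4 (O_K = Z[(1+sqrt(d))/2]), so disc(K) = d = 865

865


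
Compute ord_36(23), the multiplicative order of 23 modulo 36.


We want ord_36(23), the smallest k >= 1 with 23^k = 1 mod 36.
n = 36 = 2^2 * 3^2, phi(36) = 12; the order divides phi(n).
Divisors of 12: 1, 2, 3, 4, 6, 12
Repeated squaring mod 36: 23^1 = 23, 23^2 = 25, 23^4 = 13, 23^8 = 25
Test divisors in increasing order:
  k=1: 23^1 = 23 mod 36
  k=2: 23^2 = 25 mod 36
  k=3: 23^3 = 25 * 23 = 35 mod 36
  k=4: 23^4 = 13 mod 36
  k=6: 23^6 = 13 * 25 = 1 mod 36  <- first divisor giving 1
Order = 6

6


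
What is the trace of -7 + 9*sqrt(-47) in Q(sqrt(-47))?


Tr(a + b*sqrt(d)) = (a + b*sqrt(d)) + (a - b*sqrt(d)) = 2a
= 2 * (-7)
= -14

-14


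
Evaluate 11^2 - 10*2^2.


x^2 - d*y^2
= 11^2 - 10*2^2
= 121 - 40
= 81

81


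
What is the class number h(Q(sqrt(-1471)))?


K = Q(sqrt(-1471)). d mod 4 = 1, so D = disc(K) = d = -1471
h(K) equals the number of primitive reduced positive-definite forms (a, b, c) = a*x^2 + b*x*y + c*y^2 with b^2 - 4ac = D,
where reduced means |b| <= a <= c, with b >= 0 whenever |b| = a or a = c, and primitive means gcd(a, b, c) = 1.
Reduced forces 3a^2 <= |D| = 1471, so 1 <= a <= 22; b must have the parity of D, and c = (b^2 - D)/(4a) must be an integer >= a.
Enumerate a = 1..22, b in [-a, a]:
  a=1: (1, 1, 368)  [1]
  a=2: (2, -1, 184), (2, 1, 184)  [2]
  a=3: none
  a=4: (4, -1, 92), (4, 1, 92)  [2]
  a=5: (5, -3, 74), (5, 3, 74)  [2]
  a=6..7: none
  a=8: (8, -1, 46), (8, 1, 46)  [2]
  a=9: none
  a=10: (10, -7, 38), (10, -3, 37), (10, 3, 37), (10, 7, 38)  [4]
  a=11: (11, -5, 34), (11, 5, 34)  [2]
  a=12..15: none
  a=16: (16, -1, 23), (16, 1, 23)  [2]
  a=17: (17, -5, 22), (17, 5, 22)  [2]
  a=18: none
  a=19: (19, -7, 20), (19, 7, 20)  [2]
  a=20: (20, -17, 22), (20, 17, 22)  [2]
  a=21..22: none
Total reduced forms: 1 + 2 + 2 + 2 + 2 + 4 + 2 + 2 + 2 + 2 + 2 = 23
h = 23

23


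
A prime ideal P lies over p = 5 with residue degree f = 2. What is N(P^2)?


N(P^a) = p^(a*f)
= 5^(2*2)
= 5^4
= 625

625


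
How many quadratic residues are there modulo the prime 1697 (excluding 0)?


For prime p, the number of non-zero quadratic residues is (p-1)/2.
= (1697-1)/2
= 848

848


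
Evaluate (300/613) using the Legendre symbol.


p = 613 is prime, so compute (300/613) with the reciprocity algorithm (Jacobi-symbol steps: pull out 2s via (2/n), flip via reciprocity, reduce):
  pull out 2: (2/613) = -1  (since 613 mod 8 = 5)
  pull out 2: (2/613) = -1  (since 613 mod 8 = 5)
  reciprocity: (75/613) -> +(613/75)
  reduce: (13/75)
  reciprocity: (13/75) -> +(75/13)
  reduce: (10/13)
  pull out 2: (2/13) = -1  (since 13 mod 8 = 5)
  reciprocity: (5/13) -> +(13/5)
  reduce: (3/5)
  reciprocity: (3/5) -> +(5/3)
  reduce: (2/3)
  pull out 2: (2/3) = -1  (since 3 mod 8 = 3)
  (1/3) = 1
Product of signs = 1
(300/613) = 1

1


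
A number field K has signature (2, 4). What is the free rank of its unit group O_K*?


By Dirichlet's unit theorem:
rank = r1 + r2 - 1
= 2 + 4 - 1
= 5

5


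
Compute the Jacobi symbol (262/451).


Compute (262/451) via quadratic reciprocity:
  pull out 2: (2/451) = -1  (since 451 mod 8 = 3)
  reciprocity: (131/451) -> -(451/131)
  reduce: (58/131)
  pull out 2: (2/131) = -1  (since 131 mod 8 = 3)
  reciprocity: (29/131) -> +(131/29)
  reduce: (15/29)
  reciprocity: (15/29) -> +(29/15)
  reduce: (14/15)
  pull out 2: (2/15) = +1  (since 15 mod 8 = 7)
  reciprocity: (7/15) -> -(15/7)
  reduce: (1/7)
  (1/7) = 1
Product of signs = 1

1


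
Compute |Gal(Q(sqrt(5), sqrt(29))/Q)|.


The 2 square roots of distinct primes are multiplicatively independent over Q,
so [K:Q] = 2^2 and Gal(K/Q) is isomorphic to (Z/2Z)^2.
|Gal| = 2^2 = 4

4


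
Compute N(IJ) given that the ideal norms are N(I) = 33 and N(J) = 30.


N(IJ) = N(I) * N(J)
= 33 * 30
= 990

990


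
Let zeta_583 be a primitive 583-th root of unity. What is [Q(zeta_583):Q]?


The degree equals Euler's totient phi(583).
583 = 11 * 53
phi(583) = 520

520


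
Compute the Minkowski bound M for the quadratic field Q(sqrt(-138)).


d = -138, d mod 4 = 2, so disc(K) = 4d = -552; |disc(K)| = 552
Imaginary quadratic field, so n = 2, s = r2 = 1, r1 = 0
M = (n!/n^n) * (4/pi)^s * sqrt(|disc(K)|) = (2!/2^2) * (4/pi)^1 * sqrt(552)
= 0.5 * 1.273240 * 23.494680
= 14.9572

14.9572


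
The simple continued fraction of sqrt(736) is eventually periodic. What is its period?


Run the CF algorithm for sqrt(736).
a_0 = floor(sqrt(736)) = 27; set m_0=0, q_0=1.
Recurrence: m' = q*a - m,  q' = (d - m'^2)/q,  a' = floor((a_0 + m')/q').
  step 1: m=27, q=7, a=7
  step 2: m=22, q=36, a=1
  step 3: m=14, q=15, a=2
  step 4: m=16, q=32, a=1
  step 5: m=16, q=15, a=2
  step 6: m=14, q=36, a=1
  step 7: m=22, q=7, a=7
  step 8: m=27, q=1, a=54
a_8 = 2*a_0 = 54, so the period closes here.
sqrt(736) = [27; 7, 1, 2, 1, 2, 1, 7, 54]
Period length = 8

8


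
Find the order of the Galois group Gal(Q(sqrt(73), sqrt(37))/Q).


The 2 square roots of distinct primes are multiplicatively independent over Q,
so [K:Q] = 2^2 and Gal(K/Q) is isomorphic to (Z/2Z)^2.
|Gal| = 2^2 = 4

4


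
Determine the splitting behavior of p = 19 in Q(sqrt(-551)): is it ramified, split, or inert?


K = Q(sqrt(-551)). Since d mod 4 = 1, disc(K) = -551.
Check p | disc: -551 mod 19 = 0.
p divides disc, so p ramifies: (p) = P^2 with e=2, f=1, g=1.
Therefore p is ramified.

ramified


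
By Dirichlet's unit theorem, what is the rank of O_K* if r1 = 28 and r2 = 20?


By Dirichlet's unit theorem:
rank = r1 + r2 - 1
= 28 + 20 - 1
= 47

47


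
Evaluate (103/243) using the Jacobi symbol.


Compute (103/243) via quadratic reciprocity:
  reciprocity: (103/243) -> -(243/103)
  reduce: (37/103)
  reciprocity: (37/103) -> +(103/37)
  reduce: (29/37)
  reciprocity: (29/37) -> +(37/29)
  reduce: (8/29)
  pull out 2: (2/29) = -1  (since 29 mod 8 = 5)
  pull out 2: (2/29) = -1  (since 29 mod 8 = 5)
  pull out 2: (2/29) = -1  (since 29 mod 8 = 5)
  (1/29) = 1
Product of signs = 1

1


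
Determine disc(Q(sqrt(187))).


For K = Q(sqrt(d)) with d squarefree: disc(K) = d if d = 1 mod 4, and disc(K) = 4d if d = 2 or 3 mod 4.
Here d = 187, and d mod 4 = 3.
d = 3 mod 4, not 1 (O_K = Z[sqrt(d)]), so disc(K) = 4d = 4 * (187) = 748

748


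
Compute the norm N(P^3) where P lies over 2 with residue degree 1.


N(P^a) = p^(a*f)
= 2^(3*1)
= 2^3
= 8

8


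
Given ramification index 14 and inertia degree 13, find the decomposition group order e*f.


|D_P| = e * f
= 14 * 13
= 182

182


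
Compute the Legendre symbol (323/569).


p = 569 is prime, so compute (323/569) with the reciprocity algorithm (Jacobi-symbol steps: pull out 2s via (2/n), flip via reciprocity, reduce):
  reciprocity: (323/569) -> +(569/323)
  reduce: (246/323)
  pull out 2: (2/323) = -1  (since 323 mod 8 = 3)
  reciprocity: (123/323) -> -(323/123)
  reduce: (77/123)
  reciprocity: (77/123) -> +(123/77)
  reduce: (46/77)
  pull out 2: (2/77) = -1  (since 77 mod 8 = 5)
  reciprocity: (23/77) -> +(77/23)
  reduce: (8/23)
  pull out 2: (2/23) = +1  (since 23 mod 8 = 7)
  pull out 2: (2/23) = +1  (since 23 mod 8 = 7)
  pull out 2: (2/23) = +1  (since 23 mod 8 = 7)
  (1/23) = 1
Product of signs = -1
(323/569) = -1

-1


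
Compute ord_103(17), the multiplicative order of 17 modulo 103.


We want ord_103(17), the smallest k >= 1 with 17^k = 1 mod 103.
n = 103 = 103, phi(103) = 102; the order divides phi(n).
Divisors of 102: 1, 2, 3, 6, 17, 34, 51, 102
Repeated squaring mod 103: 17^1 = 17, 17^2 = 83, 17^4 = 91, 17^8 = 41, 17^16 = 33, 17^32 = 59, 17^64 = 82
Test divisors in increasing order:
  k=1: 17^1 = 17 mod 103
  k=2: 17^2 = 83 mod 103
  k=3: 17^3 = 83 * 17 = 72 mod 103
  k=6: 17^6 = 91 * 83 = 34 mod 103
  k=17: 17^17 = 33 * 17 = 46 mod 103
  k=34: 17^34 = 59 * 83 = 56 mod 103
  k=51: 17^51 = 59 * 33 * 83 * 17 = 1 mod 103  <- first divisor giving 1
Order = 51

51


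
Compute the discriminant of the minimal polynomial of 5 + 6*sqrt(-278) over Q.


The element 5 + 6*sqrt(-278) has minimal polynomial:
x^2 - 10*x + 10033
Discriminant = (-10)^2 - 4*(10033)
= 100 - 40132
= -40032

-40032


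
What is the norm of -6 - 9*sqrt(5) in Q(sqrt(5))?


N(a + b*sqrt(d)) = a^2 - d*b^2
= (-6)^2 - (5)*(-9)^2
= 36 - 405
= -369

-369


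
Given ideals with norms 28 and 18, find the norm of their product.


N(IJ) = N(I) * N(J)
= 28 * 18
= 504

504


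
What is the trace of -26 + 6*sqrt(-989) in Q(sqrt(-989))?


Tr(a + b*sqrt(d)) = (a + b*sqrt(d)) + (a - b*sqrt(d)) = 2a
= 2 * (-26)
= -52

-52


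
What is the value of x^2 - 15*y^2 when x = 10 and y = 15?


x^2 - d*y^2
= 10^2 - 15*15^2
= 100 - 3375
= -3275

-3275


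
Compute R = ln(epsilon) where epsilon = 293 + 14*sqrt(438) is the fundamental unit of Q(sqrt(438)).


epsilon = 293 + 14*sqrt(438)
= 585.9983
R = ln(585.9983)
= 6.3733

6.3733
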